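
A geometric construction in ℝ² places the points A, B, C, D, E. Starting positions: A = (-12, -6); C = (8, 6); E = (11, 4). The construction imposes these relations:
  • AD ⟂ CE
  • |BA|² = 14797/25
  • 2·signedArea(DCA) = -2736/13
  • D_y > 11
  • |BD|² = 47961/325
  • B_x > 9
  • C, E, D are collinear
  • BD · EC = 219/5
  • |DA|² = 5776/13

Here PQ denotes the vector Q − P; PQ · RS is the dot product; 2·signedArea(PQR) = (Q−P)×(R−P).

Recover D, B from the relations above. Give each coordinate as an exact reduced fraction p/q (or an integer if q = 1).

B = (49/5, 24/5)
D = (-4/13, 150/13)

1. D_x = -4/13  [C, E, D are collinear ∩ AD ⟂ CE]
2. D_y = 150/13  [C, E, D are collinear ∩ AD ⟂ CE]
   → D = (-4/13, 150/13)
3. B_x = 49/5  [line 3·x + -2·y + -99/5 = 0 ∩ |BA|² = 14797/25]
4. B_y = 24/5  [line 3·x + -2·y + -99/5 = 0 ∩ |BA|² = 14797/25]
   → B = (49/5, 24/5)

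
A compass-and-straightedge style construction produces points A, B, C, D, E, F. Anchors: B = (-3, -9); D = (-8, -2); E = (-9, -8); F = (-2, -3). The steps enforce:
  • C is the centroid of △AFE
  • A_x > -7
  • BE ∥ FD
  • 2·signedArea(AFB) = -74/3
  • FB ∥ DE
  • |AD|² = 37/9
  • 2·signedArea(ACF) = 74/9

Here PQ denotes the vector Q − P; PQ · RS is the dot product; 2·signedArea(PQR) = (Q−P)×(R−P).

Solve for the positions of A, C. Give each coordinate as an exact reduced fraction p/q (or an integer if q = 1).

A = (-6, -7/3)
C = (-17/3, -40/9)

1. A_x = -6  [line 6·x + -1·y + 101/3 = 0 ∩ |AD|² = 37/9]
2. A_y = -7/3  [line 6·x + -1·y + 101/3 = 0 ∩ |AD|² = 37/9]
   → A = (-6, -7/3)
3. C_x = -17/3  [2·signedArea(ACF) = 74/9 ∩ C is the centroid of △AFE]
4. C_y = -40/9  [2·signedArea(ACF) = 74/9 ∩ C is the centroid of △AFE]
   → C = (-17/3, -40/9)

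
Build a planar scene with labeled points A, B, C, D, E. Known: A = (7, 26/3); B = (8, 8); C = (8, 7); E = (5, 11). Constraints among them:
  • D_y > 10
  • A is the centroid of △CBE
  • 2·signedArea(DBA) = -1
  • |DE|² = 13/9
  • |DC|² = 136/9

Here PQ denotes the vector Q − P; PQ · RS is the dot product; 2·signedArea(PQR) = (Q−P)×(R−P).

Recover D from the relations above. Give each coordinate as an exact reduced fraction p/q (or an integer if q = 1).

D = (6, 31/3)

1. D_x = 6  [line -2/3·x + -1·y + 43/3 = 0 ∩ |DC|² = 136/9]
2. D_y = 31/3  [line -2/3·x + -1·y + 43/3 = 0 ∩ |DC|² = 136/9]
   → D = (6, 31/3)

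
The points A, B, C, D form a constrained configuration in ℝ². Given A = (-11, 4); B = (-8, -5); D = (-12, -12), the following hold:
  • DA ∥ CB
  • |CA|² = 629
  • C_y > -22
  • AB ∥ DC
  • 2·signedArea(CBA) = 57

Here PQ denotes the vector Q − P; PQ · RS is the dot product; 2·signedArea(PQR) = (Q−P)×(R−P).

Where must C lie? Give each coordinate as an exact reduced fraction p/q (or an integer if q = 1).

1. C_x = -9  [DA ∥ CB ∩ AB ∥ DC]
2. C_y = -21  [DA ∥ CB ∩ AB ∥ DC]
   → C = (-9, -21)

C = (-9, -21)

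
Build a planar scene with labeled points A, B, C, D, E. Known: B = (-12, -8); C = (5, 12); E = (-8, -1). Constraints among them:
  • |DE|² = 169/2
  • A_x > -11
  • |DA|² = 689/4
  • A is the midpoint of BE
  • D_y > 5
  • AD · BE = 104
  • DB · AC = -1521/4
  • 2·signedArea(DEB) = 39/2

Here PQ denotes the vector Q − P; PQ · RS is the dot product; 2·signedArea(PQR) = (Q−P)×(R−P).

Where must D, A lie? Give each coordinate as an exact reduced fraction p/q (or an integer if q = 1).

1. D_x = -3/2  [line 7·x + -4·y + 65/2 = 0 ∩ |DE|² = 169/2]
2. D_y = 11/2  [line 7·x + -4·y + 65/2 = 0 ∩ |DE|² = 169/2]
   → D = (-3/2, 11/2)
3. A_x = -10  [A is the midpoint of BE]
4. A_y = -9/2  [A is the midpoint of BE]
   → A = (-10, -9/2)

A = (-10, -9/2)
D = (-3/2, 11/2)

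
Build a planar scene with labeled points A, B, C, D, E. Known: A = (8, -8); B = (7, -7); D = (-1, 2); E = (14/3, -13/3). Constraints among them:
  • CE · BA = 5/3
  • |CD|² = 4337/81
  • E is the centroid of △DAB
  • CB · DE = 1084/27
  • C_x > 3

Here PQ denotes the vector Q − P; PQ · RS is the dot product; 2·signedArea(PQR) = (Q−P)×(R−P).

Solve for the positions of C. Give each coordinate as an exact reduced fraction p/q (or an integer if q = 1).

1. C_x = 35/9  [CE · BA = 5/3 ∩ CB · DE = 1084/27]
2. C_y = -31/9  [CE · BA = 5/3 ∩ CB · DE = 1084/27]
   → C = (35/9, -31/9)

C = (35/9, -31/9)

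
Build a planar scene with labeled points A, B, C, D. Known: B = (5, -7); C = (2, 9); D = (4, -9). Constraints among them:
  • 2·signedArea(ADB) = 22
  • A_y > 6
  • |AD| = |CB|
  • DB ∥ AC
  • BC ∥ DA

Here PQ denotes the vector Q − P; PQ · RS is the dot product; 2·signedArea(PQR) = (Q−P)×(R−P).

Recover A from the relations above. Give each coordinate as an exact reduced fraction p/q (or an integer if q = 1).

A = (1, 7)

1. A_x = 1  [DB ∥ AC ∩ BC ∥ DA]
2. A_y = 7  [DB ∥ AC ∩ BC ∥ DA]
   → A = (1, 7)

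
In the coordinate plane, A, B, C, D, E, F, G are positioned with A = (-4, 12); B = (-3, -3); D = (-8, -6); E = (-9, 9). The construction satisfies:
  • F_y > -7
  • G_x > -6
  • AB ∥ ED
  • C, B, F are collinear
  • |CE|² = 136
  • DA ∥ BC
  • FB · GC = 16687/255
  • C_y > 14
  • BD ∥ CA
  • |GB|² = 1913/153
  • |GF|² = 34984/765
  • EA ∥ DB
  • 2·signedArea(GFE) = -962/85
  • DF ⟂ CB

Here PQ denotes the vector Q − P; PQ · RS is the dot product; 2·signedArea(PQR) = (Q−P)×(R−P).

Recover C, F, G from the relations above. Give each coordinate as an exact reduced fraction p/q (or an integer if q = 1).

C = (1, 15)
F = (-329/85, -588/85)
G = (-1349/255, -26/85)

1. C_x = 1  [BD ∥ CA ∩ DA ∥ BC]
2. C_y = 15  [BD ∥ CA ∩ DA ∥ BC]
   → C = (1, 15)
3. F_x = -329/85  [C, B, F are collinear ∩ DF ⟂ CB]
4. F_y = -588/85  [C, B, F are collinear ∩ DF ⟂ CB]
   → F = (-329/85, -588/85)
5. G_x = -1349/255  [2·signedArea(GFE) = -962/85 ∩ FB · GC = 16687/255]
6. G_y = -26/85  [2·signedArea(GFE) = -962/85 ∩ FB · GC = 16687/255]
   → G = (-1349/255, -26/85)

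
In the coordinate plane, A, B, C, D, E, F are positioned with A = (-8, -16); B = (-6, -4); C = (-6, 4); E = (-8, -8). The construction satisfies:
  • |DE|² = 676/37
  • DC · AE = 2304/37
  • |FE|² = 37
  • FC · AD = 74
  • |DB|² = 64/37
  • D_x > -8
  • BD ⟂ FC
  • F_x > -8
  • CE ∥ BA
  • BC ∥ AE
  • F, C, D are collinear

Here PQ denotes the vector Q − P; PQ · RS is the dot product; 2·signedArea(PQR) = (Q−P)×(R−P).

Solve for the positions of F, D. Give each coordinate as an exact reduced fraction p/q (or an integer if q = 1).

D = (-270/37, -140/37)
F = (-7, -2)

1. D_y = -140/37  [DC · AE = 2304/37]
2. D_x = -270/37  [|DE|² = 676/37]
   → D = (-270/37, -140/37)
3. F_x = -7  [FC · AD = 74 ∩ F, C, D are collinear]
4. F_y = -2  [FC · AD = 74 ∩ F, C, D are collinear]
   → F = (-7, -2)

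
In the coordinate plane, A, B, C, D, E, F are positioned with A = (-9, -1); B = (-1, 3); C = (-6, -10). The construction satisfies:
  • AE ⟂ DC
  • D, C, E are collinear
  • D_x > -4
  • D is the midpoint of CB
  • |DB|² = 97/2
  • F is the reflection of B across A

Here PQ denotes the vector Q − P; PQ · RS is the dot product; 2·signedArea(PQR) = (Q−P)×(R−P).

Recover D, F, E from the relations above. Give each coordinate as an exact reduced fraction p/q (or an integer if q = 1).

D = (-7/2, -7/2)
E = (-327/97, -307/97)
F = (-17, -5)

1. D_x = -7/2  [D is the midpoint of CB]
2. D_y = -7/2  [D is the midpoint of CB]
   → D = (-7/2, -7/2)
3. F_x = -17  [F is the reflection of B across A]
4. F_y = -5  [F is the reflection of B across A]
   → F = (-17, -5)
5. E_x = -327/97  [D, C, E are collinear ∩ AE ⟂ DC]
6. E_y = -307/97  [D, C, E are collinear ∩ AE ⟂ DC]
   → E = (-327/97, -307/97)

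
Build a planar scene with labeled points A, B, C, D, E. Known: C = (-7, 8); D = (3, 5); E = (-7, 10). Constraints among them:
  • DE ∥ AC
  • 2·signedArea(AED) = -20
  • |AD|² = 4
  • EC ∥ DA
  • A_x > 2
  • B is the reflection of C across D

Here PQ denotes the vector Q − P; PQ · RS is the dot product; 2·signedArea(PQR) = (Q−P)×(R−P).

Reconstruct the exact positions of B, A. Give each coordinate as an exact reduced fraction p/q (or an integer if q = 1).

A = (3, 3)
B = (13, 2)

1. B_x = 13  [B is the reflection of C across D]
2. B_y = 2  [B is the reflection of C across D]
   → B = (13, 2)
3. A_x = 3  [DE ∥ AC ∩ EC ∥ DA]
4. A_y = 3  [DE ∥ AC ∩ EC ∥ DA]
   → A = (3, 3)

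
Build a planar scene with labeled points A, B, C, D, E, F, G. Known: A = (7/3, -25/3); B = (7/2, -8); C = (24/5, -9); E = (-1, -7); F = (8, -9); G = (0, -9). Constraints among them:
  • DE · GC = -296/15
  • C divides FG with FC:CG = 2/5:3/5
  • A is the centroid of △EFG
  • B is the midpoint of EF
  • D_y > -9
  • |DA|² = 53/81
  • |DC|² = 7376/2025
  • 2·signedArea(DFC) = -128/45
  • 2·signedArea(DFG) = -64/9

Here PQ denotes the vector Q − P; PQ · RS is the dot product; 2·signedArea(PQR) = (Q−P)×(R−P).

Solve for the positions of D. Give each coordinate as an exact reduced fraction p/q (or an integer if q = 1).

1. D_x = 28/9  [2·signedArea(DFG) = -64/9 ∩ DE · GC = -296/15]
2. D_y = -73/9  [2·signedArea(DFG) = -64/9 ∩ DE · GC = -296/15]
   → D = (28/9, -73/9)

D = (28/9, -73/9)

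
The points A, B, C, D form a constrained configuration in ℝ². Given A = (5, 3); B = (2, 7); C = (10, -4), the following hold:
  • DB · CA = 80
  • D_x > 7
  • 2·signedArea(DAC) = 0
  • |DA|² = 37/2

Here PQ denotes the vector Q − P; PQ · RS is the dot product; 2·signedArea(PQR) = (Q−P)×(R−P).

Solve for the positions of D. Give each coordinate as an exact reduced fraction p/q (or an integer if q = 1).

D = (15/2, -1/2)

1. D_x = 15/2  [2·signedArea(DAC) = 0 ∩ DB · CA = 80]
2. D_y = -1/2  [2·signedArea(DAC) = 0 ∩ DB · CA = 80]
   → D = (15/2, -1/2)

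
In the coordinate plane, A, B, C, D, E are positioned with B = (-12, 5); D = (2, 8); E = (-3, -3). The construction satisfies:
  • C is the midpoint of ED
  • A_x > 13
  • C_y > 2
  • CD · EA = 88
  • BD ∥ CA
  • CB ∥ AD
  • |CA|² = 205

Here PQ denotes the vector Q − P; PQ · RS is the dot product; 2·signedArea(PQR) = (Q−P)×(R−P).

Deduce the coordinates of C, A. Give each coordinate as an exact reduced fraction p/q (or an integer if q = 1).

1. C_x = -1/2  [C is the midpoint of ED]
2. C_y = 5/2  [C is the midpoint of ED]
   → C = (-1/2, 5/2)
3. A_x = 27/2  [CB ∥ AD ∩ BD ∥ CA]
4. A_y = 11/2  [CB ∥ AD ∩ BD ∥ CA]
   → A = (27/2, 11/2)

A = (27/2, 11/2)
C = (-1/2, 5/2)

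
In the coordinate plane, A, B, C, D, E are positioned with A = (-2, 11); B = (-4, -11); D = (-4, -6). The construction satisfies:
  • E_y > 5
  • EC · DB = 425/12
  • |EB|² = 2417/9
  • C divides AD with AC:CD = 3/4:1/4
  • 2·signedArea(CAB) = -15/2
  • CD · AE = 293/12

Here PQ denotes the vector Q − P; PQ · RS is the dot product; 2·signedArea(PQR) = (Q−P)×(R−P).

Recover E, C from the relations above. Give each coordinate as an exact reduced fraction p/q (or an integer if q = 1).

C = (-7/2, -7/4)
E = (-8/3, 16/3)

1. C_x = -7/2  [C divides AD with AC:CD = 3/4:1/4]
2. C_y = -7/4  [C divides AD with AC:CD = 3/4:1/4]
   → C = (-7/2, -7/4)
3. E_x = -8/3  [EC · DB = 425/12 ∩ CD · AE = 293/12]
4. E_y = 16/3  [EC · DB = 425/12 ∩ CD · AE = 293/12]
   → E = (-8/3, 16/3)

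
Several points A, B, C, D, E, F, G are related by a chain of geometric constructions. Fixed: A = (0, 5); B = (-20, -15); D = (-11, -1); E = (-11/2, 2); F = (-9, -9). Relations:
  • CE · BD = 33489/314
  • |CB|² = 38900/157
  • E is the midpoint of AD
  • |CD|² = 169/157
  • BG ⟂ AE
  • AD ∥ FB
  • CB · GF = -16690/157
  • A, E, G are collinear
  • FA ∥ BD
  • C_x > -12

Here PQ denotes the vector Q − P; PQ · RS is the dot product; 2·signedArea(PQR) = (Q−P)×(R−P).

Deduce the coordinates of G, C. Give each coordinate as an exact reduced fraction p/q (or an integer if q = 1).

C = (-1870/157, -235/157)
G = (-3740/157, -1255/157)

1. G_x = -3740/157  [A, E, G are collinear ∩ BG ⟂ AE]
2. G_y = -1255/157  [A, E, G are collinear ∩ BG ⟂ AE]
   → G = (-3740/157, -1255/157)
3. C_x = -1870/157  [CB · GF = -16690/157 ∩ CE · BD = 33489/314]
4. C_y = -235/157  [CB · GF = -16690/157 ∩ CE · BD = 33489/314]
   → C = (-1870/157, -235/157)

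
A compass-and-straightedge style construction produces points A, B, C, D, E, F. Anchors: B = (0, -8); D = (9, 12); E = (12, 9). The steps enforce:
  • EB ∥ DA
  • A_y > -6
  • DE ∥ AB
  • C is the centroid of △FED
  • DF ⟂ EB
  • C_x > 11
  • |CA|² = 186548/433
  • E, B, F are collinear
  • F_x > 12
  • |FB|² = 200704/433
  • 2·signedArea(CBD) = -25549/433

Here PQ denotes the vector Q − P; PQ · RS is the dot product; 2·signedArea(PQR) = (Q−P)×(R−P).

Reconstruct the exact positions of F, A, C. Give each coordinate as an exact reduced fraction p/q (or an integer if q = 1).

A = (-3, -5)
C = (4823/433, 4415/433)
F = (5376/433, 4152/433)

1. F_x = 5376/433  [E, B, F are collinear ∩ DF ⟂ EB]
2. F_y = 4152/433  [E, B, F are collinear ∩ DF ⟂ EB]
   → F = (5376/433, 4152/433)
3. A_x = -3  [DE ∥ AB ∩ EB ∥ DA]
4. A_y = -5  [DE ∥ AB ∩ EB ∥ DA]
   → A = (-3, -5)
5. C_x = 4823/433  [C is the centroid of △FED]
6. C_y = 4415/433  [C is the centroid of △FED]
   → C = (4823/433, 4415/433)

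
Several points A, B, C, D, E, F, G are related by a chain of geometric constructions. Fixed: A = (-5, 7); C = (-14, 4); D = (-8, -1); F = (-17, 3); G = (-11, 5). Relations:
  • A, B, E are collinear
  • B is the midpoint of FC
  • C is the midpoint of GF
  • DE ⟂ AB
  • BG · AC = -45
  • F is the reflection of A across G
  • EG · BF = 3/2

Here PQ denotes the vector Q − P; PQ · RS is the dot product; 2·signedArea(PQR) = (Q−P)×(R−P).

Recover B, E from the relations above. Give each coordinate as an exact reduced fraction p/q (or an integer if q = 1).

B = (-31/2, 7/2)
E = (-101/10, 53/10)

1. B_x = -31/2  [B is the midpoint of FC]
2. B_y = 7/2  [B is the midpoint of FC]
   → B = (-31/2, 7/2)
3. E_x = -101/10  [A, B, E are collinear ∩ DE ⟂ AB]
4. E_y = 53/10  [A, B, E are collinear ∩ DE ⟂ AB]
   → E = (-101/10, 53/10)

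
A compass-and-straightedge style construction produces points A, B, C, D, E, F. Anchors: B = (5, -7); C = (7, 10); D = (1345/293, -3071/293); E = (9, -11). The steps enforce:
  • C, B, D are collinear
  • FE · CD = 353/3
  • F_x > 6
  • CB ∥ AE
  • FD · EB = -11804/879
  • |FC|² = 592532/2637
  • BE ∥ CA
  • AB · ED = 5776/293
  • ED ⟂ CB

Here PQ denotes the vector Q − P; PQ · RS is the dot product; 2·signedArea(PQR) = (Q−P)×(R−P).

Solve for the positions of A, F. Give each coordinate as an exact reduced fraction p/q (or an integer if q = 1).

A = (11, 6)
F = (1971/293, -4384/879)

1. A_x = 11  [CB ∥ AE ∩ BE ∥ CA]
2. A_y = 6  [CB ∥ AE ∩ BE ∥ CA]
   → A = (11, 6)
3. F_x = 1971/293  [FE · CD = 353/3 ∩ FD · EB = -11804/879]
4. F_y = -4384/879  [FE · CD = 353/3 ∩ FD · EB = -11804/879]
   → F = (1971/293, -4384/879)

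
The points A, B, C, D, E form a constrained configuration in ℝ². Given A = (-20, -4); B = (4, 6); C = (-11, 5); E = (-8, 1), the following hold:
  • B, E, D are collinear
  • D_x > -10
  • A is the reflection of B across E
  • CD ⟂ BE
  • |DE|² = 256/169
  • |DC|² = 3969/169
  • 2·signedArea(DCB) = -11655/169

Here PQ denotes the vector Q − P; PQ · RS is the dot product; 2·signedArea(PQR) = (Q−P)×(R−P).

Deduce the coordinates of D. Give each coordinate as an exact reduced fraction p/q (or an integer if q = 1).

1. D_x = -1544/169  [B, E, D are collinear ∩ CD ⟂ BE]
2. D_y = 89/169  [B, E, D are collinear ∩ CD ⟂ BE]
   → D = (-1544/169, 89/169)

D = (-1544/169, 89/169)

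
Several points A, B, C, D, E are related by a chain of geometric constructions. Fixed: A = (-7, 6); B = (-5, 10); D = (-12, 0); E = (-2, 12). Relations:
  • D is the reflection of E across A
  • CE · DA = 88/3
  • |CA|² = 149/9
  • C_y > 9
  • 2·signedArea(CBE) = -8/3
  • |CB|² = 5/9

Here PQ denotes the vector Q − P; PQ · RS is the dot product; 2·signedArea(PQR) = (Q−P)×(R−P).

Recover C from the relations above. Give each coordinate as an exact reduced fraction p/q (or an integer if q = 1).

1. C_x = -14/3  [CE · DA = 88/3 ∩ 2·signedArea(CBE) = -8/3]
2. C_y = 28/3  [CE · DA = 88/3 ∩ 2·signedArea(CBE) = -8/3]
   → C = (-14/3, 28/3)

C = (-14/3, 28/3)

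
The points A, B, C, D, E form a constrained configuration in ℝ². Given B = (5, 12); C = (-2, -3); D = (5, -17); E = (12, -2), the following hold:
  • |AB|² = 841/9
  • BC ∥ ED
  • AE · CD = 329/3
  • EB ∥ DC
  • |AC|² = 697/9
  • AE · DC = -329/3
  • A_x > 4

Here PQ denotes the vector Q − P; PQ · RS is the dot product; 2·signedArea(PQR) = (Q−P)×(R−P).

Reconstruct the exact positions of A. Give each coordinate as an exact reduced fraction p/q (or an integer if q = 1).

1. A_x = 5  [line -7·x + 14·y + 7/3 = 0 ∩ |AC|² = 697/9]
2. A_y = 7/3  [line -7·x + 14·y + 7/3 = 0 ∩ |AC|² = 697/9]
   → A = (5, 7/3)

A = (5, 7/3)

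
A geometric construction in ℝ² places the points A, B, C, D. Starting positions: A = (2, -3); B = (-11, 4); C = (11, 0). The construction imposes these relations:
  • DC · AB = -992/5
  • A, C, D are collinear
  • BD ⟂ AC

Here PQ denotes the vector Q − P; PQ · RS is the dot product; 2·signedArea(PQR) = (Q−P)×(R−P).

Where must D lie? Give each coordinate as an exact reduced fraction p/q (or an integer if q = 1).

1. D_x = -38/5  [A, C, D are collinear ∩ BD ⟂ AC]
2. D_y = -31/5  [A, C, D are collinear ∩ BD ⟂ AC]
   → D = (-38/5, -31/5)

D = (-38/5, -31/5)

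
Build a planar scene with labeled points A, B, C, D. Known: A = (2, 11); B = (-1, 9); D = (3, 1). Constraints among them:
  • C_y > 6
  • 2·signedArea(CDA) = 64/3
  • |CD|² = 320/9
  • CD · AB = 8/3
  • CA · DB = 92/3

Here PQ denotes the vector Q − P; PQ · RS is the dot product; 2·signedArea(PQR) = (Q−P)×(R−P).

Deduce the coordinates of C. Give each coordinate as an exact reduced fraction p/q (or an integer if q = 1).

1. C_x = 1/3  [2·signedArea(CDA) = 64/3 ∩ CD · AB = 8/3]
2. C_y = 19/3  [2·signedArea(CDA) = 64/3 ∩ CD · AB = 8/3]
   → C = (1/3, 19/3)

C = (1/3, 19/3)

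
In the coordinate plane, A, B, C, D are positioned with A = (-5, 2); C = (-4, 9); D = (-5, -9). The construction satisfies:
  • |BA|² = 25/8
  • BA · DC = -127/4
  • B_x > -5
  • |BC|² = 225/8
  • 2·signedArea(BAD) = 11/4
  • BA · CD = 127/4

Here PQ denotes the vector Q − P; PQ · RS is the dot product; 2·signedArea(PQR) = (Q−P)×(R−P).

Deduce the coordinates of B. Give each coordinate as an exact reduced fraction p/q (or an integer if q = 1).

B = (-19/4, 15/4)

1. B_x = -19/4  [BA · DC = -127/4 ∩ 2·signedArea(BAD) = 11/4]
2. B_y = 15/4  [BA · DC = -127/4 ∩ 2·signedArea(BAD) = 11/4]
   → B = (-19/4, 15/4)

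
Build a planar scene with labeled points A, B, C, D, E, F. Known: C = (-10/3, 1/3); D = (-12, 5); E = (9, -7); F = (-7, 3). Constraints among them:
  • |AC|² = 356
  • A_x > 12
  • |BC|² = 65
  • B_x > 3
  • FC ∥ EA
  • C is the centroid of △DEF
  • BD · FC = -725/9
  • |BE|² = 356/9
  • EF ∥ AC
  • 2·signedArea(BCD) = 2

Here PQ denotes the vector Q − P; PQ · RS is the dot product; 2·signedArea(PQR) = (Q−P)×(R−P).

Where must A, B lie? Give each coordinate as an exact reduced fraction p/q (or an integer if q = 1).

1. A_x = 38/3  [EF ∥ AC ∩ FC ∥ EA]
2. A_y = -29/3  [EF ∥ AC ∩ FC ∥ EA]
   → A = (38/3, -29/3)
3. B_x = 11/3  [2·signedArea(BCD) = 2 ∩ BD · FC = -725/9]
4. B_y = -11/3  [2·signedArea(BCD) = 2 ∩ BD · FC = -725/9]
   → B = (11/3, -11/3)

A = (38/3, -29/3)
B = (11/3, -11/3)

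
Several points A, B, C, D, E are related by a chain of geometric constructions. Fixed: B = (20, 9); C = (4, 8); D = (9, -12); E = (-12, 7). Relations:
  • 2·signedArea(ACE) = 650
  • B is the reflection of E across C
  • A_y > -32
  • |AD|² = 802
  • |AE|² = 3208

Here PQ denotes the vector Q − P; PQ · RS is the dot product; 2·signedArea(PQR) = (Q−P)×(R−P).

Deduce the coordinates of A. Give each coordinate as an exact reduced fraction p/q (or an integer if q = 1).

1. A_x = 30  [line 1·x + -16·y + -526 = 0 ∩ |AE|² = 3208]
2. A_y = -31  [line 1·x + -16·y + -526 = 0 ∩ |AE|² = 3208]
   → A = (30, -31)

A = (30, -31)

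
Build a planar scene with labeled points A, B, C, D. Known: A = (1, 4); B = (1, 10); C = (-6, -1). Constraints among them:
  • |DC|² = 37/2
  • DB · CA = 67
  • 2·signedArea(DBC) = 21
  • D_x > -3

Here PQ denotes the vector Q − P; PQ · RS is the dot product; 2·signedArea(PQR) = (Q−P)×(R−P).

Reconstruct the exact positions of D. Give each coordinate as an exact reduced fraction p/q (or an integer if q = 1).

D = (-5/2, 3/2)

1. D_x = -5/2  [2·signedArea(DBC) = 21 ∩ DB · CA = 67]
2. D_y = 3/2  [2·signedArea(DBC) = 21 ∩ DB · CA = 67]
   → D = (-5/2, 3/2)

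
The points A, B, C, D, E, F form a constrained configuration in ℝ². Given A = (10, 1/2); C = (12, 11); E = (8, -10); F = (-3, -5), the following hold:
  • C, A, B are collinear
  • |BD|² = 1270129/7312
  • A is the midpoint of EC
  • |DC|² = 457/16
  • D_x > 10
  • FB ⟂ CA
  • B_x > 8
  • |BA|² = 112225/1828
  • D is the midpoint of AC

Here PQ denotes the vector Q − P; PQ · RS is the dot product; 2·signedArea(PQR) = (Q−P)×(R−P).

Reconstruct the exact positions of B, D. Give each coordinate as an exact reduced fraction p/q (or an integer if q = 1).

B = (3900/457, -3289/457)
D = (11, 23/4)

1. B_x = 3900/457  [C, A, B are collinear ∩ FB ⟂ CA]
2. B_y = -3289/457  [C, A, B are collinear ∩ FB ⟂ CA]
   → B = (3900/457, -3289/457)
3. D_x = 11  [D is the midpoint of AC]
4. D_y = 23/4  [D is the midpoint of AC]
   → D = (11, 23/4)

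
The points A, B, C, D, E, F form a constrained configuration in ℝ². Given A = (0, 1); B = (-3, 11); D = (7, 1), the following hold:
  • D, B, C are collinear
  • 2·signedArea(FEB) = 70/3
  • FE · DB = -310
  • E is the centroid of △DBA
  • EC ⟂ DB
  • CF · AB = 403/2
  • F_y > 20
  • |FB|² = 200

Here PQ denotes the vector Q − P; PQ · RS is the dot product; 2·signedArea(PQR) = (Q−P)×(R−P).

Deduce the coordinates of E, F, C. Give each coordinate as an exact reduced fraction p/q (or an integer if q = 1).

1. E_x = 4/3  [E is the centroid of △DBA]
2. E_y = 13/3  [E is the centroid of △DBA]
   → E = (4/3, 13/3)
3. F_x = -13  [FE · DB = -310 ∩ 2·signedArea(FEB) = 70/3]
4. F_y = 21  [FE · DB = -310 ∩ 2·signedArea(FEB) = 70/3]
   → F = (-13, 21)
5. C_x = 5/2  [D, B, C are collinear ∩ EC ⟂ DB]
6. C_y = 11/2  [D, B, C are collinear ∩ EC ⟂ DB]
   → C = (5/2, 11/2)

C = (5/2, 11/2)
E = (4/3, 13/3)
F = (-13, 21)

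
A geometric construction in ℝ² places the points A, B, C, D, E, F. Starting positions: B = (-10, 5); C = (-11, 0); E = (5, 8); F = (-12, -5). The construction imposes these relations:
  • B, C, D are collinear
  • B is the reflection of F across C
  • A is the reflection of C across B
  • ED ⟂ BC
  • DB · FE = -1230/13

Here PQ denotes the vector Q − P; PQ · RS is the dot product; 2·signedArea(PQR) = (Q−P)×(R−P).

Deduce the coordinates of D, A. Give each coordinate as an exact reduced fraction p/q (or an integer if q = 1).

1. D_x = -115/13  [B, C, D are collinear ∩ ED ⟂ BC]
2. D_y = 140/13  [B, C, D are collinear ∩ ED ⟂ BC]
   → D = (-115/13, 140/13)
3. A_x = -9  [A is the reflection of C across B]
4. A_y = 10  [A is the reflection of C across B]
   → A = (-9, 10)

A = (-9, 10)
D = (-115/13, 140/13)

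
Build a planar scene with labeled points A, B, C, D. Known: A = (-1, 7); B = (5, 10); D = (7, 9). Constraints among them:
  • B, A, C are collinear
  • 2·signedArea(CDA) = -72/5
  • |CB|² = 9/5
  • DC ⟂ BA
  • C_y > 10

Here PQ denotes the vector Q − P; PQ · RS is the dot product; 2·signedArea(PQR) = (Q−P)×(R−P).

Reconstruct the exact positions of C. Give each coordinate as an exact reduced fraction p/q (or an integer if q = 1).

C = (31/5, 53/5)

1. C_x = 31/5  [B, A, C are collinear ∩ DC ⟂ BA]
2. C_y = 53/5  [B, A, C are collinear ∩ DC ⟂ BA]
   → C = (31/5, 53/5)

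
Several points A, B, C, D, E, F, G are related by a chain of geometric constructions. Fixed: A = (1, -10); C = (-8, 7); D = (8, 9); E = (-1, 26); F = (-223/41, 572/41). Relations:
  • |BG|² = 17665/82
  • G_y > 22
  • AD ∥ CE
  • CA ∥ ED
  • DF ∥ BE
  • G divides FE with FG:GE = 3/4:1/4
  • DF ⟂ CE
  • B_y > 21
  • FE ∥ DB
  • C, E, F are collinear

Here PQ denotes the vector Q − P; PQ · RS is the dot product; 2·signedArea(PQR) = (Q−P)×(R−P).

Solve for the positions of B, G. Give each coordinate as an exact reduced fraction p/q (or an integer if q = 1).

B = (510/41, 863/41)
G = (-173/82, 1885/82)

1. B_x = 510/41  [DF ∥ BE ∩ FE ∥ DB]
2. B_y = 863/41  [DF ∥ BE ∩ FE ∥ DB]
   → B = (510/41, 863/41)
3. G_x = -173/82  [G divides FE with FG:GE = 3/4:1/4]
4. G_y = 1885/82  [G divides FE with FG:GE = 3/4:1/4]
   → G = (-173/82, 1885/82)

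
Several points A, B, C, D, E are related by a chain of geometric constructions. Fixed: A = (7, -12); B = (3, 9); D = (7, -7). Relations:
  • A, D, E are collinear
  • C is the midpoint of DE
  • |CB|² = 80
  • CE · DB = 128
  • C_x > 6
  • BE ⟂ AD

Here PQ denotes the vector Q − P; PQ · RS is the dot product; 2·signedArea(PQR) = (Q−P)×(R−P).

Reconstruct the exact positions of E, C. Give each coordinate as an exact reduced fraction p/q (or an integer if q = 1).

C = (7, 1)
E = (7, 9)

1. E_x = 7  [A, D, E are collinear ∩ BE ⟂ AD]
2. E_y = 9  [A, D, E are collinear ∩ BE ⟂ AD]
   → E = (7, 9)
3. C_x = 7  [C is the midpoint of DE]
4. C_y = 1  [C is the midpoint of DE]
   → C = (7, 1)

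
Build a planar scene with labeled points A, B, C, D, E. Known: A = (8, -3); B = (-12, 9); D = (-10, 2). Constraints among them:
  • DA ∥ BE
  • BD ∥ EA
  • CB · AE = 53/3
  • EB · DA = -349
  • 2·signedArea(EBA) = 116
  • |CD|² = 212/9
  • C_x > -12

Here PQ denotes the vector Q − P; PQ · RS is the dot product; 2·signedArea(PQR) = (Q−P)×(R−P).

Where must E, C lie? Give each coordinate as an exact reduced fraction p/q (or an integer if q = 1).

C = (-34/3, 20/3)
E = (6, 4)

1. E_x = 6  [BD ∥ EA ∩ DA ∥ BE]
2. E_y = 4  [BD ∥ EA ∩ DA ∥ BE]
   → E = (6, 4)
3. C_x = -34/3  [line 2·x + -7·y + 208/3 = 0 ∩ |CD|² = 212/9]
4. C_y = 20/3  [line 2·x + -7·y + 208/3 = 0 ∩ |CD|² = 212/9]
   → C = (-34/3, 20/3)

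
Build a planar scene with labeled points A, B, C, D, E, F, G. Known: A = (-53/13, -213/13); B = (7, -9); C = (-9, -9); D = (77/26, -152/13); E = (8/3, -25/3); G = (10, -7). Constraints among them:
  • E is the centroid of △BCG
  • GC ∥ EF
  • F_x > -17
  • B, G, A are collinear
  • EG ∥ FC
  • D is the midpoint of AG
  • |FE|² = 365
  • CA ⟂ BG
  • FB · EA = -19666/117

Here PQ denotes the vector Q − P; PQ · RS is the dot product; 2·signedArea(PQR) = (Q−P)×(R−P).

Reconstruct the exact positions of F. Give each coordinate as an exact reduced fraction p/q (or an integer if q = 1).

F = (-49/3, -31/3)

1. F_x = -49/3  [EG ∥ FC ∩ GC ∥ EF]
2. F_y = -31/3  [EG ∥ FC ∩ GC ∥ EF]
   → F = (-49/3, -31/3)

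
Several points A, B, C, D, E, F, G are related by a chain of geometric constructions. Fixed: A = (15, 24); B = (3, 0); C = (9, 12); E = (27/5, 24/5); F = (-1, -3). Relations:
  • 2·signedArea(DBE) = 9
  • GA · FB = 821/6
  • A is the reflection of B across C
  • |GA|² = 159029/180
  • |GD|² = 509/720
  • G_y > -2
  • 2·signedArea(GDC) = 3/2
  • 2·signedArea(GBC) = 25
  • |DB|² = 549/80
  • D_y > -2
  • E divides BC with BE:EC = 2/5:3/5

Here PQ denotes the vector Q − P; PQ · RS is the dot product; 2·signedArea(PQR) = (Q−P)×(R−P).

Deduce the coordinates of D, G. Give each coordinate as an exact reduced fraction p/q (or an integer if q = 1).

D = (3/5, -21/20)
G = (1/15, -17/10)

1. G_x = 1/15  [GA · FB = 821/6 ∩ 2·signedArea(GBC) = 25]
2. G_y = -17/10  [GA · FB = 821/6 ∩ 2·signedArea(GBC) = 25]
   → G = (1/15, -17/10)
3. D_x = 3/5  [2·signedArea(DBE) = 9 ∩ 2·signedArea(GDC) = 3/2]
4. D_y = -21/20  [2·signedArea(DBE) = 9 ∩ 2·signedArea(GDC) = 3/2]
   → D = (3/5, -21/20)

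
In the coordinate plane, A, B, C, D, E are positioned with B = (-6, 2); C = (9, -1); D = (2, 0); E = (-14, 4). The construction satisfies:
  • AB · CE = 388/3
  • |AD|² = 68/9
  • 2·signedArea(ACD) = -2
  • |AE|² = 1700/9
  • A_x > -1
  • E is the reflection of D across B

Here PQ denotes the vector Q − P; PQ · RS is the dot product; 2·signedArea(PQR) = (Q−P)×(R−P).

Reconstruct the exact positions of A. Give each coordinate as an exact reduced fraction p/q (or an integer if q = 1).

1. A_x = -2/3  [2·signedArea(ACD) = -2 ∩ AB · CE = 388/3]
2. A_y = 2/3  [2·signedArea(ACD) = -2 ∩ AB · CE = 388/3]
   → A = (-2/3, 2/3)

A = (-2/3, 2/3)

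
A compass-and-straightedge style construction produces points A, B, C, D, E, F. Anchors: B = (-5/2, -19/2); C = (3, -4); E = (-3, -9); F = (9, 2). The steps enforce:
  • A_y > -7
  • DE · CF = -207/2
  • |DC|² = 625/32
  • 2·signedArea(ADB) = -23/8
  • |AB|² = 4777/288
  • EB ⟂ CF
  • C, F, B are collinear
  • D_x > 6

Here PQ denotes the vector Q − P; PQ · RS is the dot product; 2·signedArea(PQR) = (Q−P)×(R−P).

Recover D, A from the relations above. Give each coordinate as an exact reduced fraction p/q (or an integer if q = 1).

A = (5/24, -155/24)
D = (49/8, -7/8)

1. D_x = 49/8  [line -6·x + -6·y + 63/2 = 0 ∩ |DC|² = 625/32]
2. D_y = -7/8  [line -6·x + -6·y + 63/2 = 0 ∩ |DC|² = 625/32]
   → D = (49/8, -7/8)
3. A_x = 5/24  [line 69/8·x + -69/8·y + -115/2 = 0 ∩ |AB|² = 4777/288]
4. A_y = -155/24  [line 69/8·x + -69/8·y + -115/2 = 0 ∩ |AB|² = 4777/288]
   → A = (5/24, -155/24)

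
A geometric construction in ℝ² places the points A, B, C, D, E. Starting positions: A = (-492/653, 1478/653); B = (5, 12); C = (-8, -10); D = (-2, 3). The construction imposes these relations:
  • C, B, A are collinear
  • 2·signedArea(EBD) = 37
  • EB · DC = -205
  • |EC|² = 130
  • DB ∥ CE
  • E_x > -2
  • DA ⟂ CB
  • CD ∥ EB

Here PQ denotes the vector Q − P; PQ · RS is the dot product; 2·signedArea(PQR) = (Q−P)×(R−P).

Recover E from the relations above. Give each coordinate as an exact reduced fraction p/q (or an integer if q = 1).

1. E_x = -1  [CD ∥ EB ∩ DB ∥ CE]
2. E_y = -1  [CD ∥ EB ∩ DB ∥ CE]
   → E = (-1, -1)

E = (-1, -1)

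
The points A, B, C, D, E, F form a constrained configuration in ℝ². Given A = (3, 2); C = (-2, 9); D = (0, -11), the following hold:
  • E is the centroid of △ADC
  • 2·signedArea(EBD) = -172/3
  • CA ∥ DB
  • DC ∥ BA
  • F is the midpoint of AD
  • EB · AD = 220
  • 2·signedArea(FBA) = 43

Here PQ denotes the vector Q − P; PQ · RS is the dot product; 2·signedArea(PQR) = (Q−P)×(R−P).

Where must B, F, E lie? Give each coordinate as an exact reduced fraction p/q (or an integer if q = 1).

B = (5, -18)
E = (1/3, 0)
F = (3/2, -9/2)

1. B_x = 5  [DC ∥ BA ∩ CA ∥ DB]
2. B_y = -18  [DC ∥ BA ∩ CA ∥ DB]
   → B = (5, -18)
3. F_x = 3/2  [F is the midpoint of AD]
4. F_y = -9/2  [F is the midpoint of AD]
   → F = (3/2, -9/2)
5. E_x = 1/3  [E is the centroid of △ADC]
6. E_y = 0  [E is the centroid of △ADC]
   → E = (1/3, 0)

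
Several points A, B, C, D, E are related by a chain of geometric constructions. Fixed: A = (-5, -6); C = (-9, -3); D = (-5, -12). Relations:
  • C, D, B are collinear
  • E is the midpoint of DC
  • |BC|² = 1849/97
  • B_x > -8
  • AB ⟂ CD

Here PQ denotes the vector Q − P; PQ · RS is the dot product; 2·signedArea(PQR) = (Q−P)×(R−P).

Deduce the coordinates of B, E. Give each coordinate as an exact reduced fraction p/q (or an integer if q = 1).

B = (-701/97, -678/97)
E = (-7, -15/2)

1. B_x = -701/97  [C, D, B are collinear ∩ AB ⟂ CD]
2. B_y = -678/97  [C, D, B are collinear ∩ AB ⟂ CD]
   → B = (-701/97, -678/97)
3. E_x = -7  [E is the midpoint of DC]
4. E_y = -15/2  [E is the midpoint of DC]
   → E = (-7, -15/2)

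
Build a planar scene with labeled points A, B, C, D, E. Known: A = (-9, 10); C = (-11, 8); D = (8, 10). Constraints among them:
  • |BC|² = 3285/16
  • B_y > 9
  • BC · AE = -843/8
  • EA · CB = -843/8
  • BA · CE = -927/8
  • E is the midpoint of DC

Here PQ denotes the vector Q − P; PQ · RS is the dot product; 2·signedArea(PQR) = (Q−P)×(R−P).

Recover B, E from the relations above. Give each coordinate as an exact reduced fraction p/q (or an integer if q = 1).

1. E_x = -3/2  [E is the midpoint of DC]
2. E_y = 9  [E is the midpoint of DC]
   → E = (-3/2, 9)
3. B_x = 13/4  [BC · AE = -843/8 ∩ BA · CE = -927/8]
4. B_y = 19/2  [BC · AE = -843/8 ∩ BA · CE = -927/8]
   → B = (13/4, 19/2)

B = (13/4, 19/2)
E = (-3/2, 9)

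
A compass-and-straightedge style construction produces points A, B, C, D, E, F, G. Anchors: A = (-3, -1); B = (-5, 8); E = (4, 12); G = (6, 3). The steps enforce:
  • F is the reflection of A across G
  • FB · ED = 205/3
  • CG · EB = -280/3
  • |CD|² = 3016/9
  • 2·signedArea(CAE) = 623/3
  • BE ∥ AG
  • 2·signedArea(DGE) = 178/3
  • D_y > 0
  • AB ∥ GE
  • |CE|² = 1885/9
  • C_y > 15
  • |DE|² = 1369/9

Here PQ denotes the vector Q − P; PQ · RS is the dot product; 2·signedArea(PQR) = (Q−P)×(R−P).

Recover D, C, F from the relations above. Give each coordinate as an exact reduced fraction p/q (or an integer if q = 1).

1. C_x = -10  [CG · EB = -280/3 ∩ 2·signedArea(CAE) = 623/3]
2. C_y = 47/3  [CG · EB = -280/3 ∩ 2·signedArea(CAE) = 623/3]
   → C = (-10, 47/3)
3. F_x = 15  [F is the reflection of A across G]
4. F_y = 7  [F is the reflection of A across G]
   → F = (15, 7)
5. D_x = 0  [2·signedArea(DGE) = 178/3 ∩ FB · ED = 205/3]
6. D_y = 1/3  [2·signedArea(DGE) = 178/3 ∩ FB · ED = 205/3]
   → D = (0, 1/3)

C = (-10, 47/3)
D = (0, 1/3)
F = (15, 7)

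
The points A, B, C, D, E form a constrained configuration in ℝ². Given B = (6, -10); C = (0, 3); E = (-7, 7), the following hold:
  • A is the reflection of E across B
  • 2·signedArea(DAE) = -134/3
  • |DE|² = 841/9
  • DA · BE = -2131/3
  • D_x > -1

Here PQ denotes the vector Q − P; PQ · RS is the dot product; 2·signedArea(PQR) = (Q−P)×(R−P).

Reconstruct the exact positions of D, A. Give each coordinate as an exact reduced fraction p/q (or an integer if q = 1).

1. A_x = 19  [A is the reflection of E across B]
2. A_y = -27  [A is the reflection of E across B]
   → A = (19, -27)
3. D_x = -1/3  [DA · BE = -2131/3 ∩ 2·signedArea(DAE) = -134/3]
4. D_y = 0  [DA · BE = -2131/3 ∩ 2·signedArea(DAE) = -134/3]
   → D = (-1/3, 0)

A = (19, -27)
D = (-1/3, 0)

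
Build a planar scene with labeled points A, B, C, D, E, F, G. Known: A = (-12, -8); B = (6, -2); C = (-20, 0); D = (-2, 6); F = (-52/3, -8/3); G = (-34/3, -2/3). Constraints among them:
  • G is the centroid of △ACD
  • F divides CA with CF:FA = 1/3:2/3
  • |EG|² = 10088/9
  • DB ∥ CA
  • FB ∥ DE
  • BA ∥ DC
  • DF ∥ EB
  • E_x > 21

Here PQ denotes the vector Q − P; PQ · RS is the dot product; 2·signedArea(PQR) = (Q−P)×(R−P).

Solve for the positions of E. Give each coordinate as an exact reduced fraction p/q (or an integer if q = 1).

E = (64/3, 20/3)

1. E_x = 64/3  [DF ∥ EB ∩ FB ∥ DE]
2. E_y = 20/3  [DF ∥ EB ∩ FB ∥ DE]
   → E = (64/3, 20/3)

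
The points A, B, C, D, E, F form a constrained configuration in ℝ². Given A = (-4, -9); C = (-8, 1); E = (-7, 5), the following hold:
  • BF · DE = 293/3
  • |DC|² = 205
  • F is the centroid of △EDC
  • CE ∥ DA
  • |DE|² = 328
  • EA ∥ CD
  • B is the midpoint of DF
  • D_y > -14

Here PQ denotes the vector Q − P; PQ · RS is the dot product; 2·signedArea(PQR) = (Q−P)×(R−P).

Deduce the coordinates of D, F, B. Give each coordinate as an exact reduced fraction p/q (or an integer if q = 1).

B = (-35/6, -23/3)
D = (-5, -13)
F = (-20/3, -7/3)

1. D_x = -5  [CE ∥ DA ∩ EA ∥ CD]
2. D_y = -13  [CE ∥ DA ∩ EA ∥ CD]
   → D = (-5, -13)
3. F_x = -20/3  [F is the centroid of △EDC]
4. F_y = -7/3  [F is the centroid of △EDC]
   → F = (-20/3, -7/3)
5. B_x = -35/6  [B is the midpoint of DF]
6. B_y = -23/3  [B is the midpoint of DF]
   → B = (-35/6, -23/3)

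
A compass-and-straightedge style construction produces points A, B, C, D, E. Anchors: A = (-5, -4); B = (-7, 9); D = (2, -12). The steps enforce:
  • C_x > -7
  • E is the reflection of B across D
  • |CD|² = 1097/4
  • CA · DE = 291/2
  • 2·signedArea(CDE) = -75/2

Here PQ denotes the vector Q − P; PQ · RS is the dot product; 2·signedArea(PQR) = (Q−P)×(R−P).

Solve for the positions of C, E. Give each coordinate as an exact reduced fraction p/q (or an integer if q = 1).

1. E_x = 11  [E is the reflection of B across D]
2. E_y = -33  [E is the reflection of B across D]
   → E = (11, -33)
3. C_x = -6  [2·signedArea(CDE) = -75/2 ∩ CA · DE = 291/2]
4. C_y = 5/2  [2·signedArea(CDE) = -75/2 ∩ CA · DE = 291/2]
   → C = (-6, 5/2)

C = (-6, 5/2)
E = (11, -33)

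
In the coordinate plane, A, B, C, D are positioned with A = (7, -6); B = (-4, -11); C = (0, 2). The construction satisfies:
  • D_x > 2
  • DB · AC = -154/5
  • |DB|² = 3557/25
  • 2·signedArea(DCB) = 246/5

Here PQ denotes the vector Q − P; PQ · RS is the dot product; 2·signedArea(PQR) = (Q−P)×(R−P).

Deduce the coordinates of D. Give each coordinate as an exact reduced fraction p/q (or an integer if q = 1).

1. D_x = 14/5  [2·signedArea(DCB) = 246/5 ∩ DB · AC = -154/5]
2. D_y = -6/5  [2·signedArea(DCB) = 246/5 ∩ DB · AC = -154/5]
   → D = (14/5, -6/5)

D = (14/5, -6/5)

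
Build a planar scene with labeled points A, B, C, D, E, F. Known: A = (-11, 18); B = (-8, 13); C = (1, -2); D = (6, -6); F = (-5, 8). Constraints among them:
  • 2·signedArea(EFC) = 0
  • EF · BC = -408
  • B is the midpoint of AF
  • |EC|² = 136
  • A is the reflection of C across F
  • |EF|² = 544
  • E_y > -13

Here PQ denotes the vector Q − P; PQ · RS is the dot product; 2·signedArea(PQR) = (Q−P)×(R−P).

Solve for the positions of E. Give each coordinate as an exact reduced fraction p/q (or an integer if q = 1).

1. E_x = 7  [2·signedArea(EFC) = 0 ∩ EF · BC = -408]
2. E_y = -12  [2·signedArea(EFC) = 0 ∩ EF · BC = -408]
   → E = (7, -12)

E = (7, -12)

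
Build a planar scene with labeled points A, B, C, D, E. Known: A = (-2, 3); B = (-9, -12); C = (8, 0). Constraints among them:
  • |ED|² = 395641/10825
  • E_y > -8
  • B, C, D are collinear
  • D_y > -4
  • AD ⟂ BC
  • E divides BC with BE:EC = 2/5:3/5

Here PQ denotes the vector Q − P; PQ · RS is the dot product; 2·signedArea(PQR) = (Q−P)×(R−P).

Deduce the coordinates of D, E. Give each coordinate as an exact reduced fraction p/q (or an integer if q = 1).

D = (1186/433, -1608/433)
E = (-11/5, -36/5)

1. D_x = 1186/433  [B, C, D are collinear ∩ AD ⟂ BC]
2. D_y = -1608/433  [B, C, D are collinear ∩ AD ⟂ BC]
   → D = (1186/433, -1608/433)
3. E_x = -11/5  [E divides BC with BE:EC = 2/5:3/5]
4. E_y = -36/5  [E divides BC with BE:EC = 2/5:3/5]
   → E = (-11/5, -36/5)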